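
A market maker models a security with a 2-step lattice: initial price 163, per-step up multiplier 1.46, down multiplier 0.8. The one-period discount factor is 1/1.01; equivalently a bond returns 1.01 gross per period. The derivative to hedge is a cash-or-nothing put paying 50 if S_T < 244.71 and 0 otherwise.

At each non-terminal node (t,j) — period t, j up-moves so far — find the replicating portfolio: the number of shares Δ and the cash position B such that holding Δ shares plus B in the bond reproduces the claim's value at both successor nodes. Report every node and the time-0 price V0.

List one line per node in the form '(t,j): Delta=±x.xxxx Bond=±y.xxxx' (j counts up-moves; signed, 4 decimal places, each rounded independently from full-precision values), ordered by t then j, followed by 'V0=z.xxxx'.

(0,0): Delta=-0.1464 Bond=67.9186
(1,0): Delta=0.0000 Bond=49.5050
(1,1): Delta=-0.3183 Bond=109.5110
V0=44.0526

Under the risk-neutral measure, an up-move has probability p* = (R−d)/(u−d) = 0.3182 and values discount at R = 1.01.
Terminal values V(2,·): V(2,0)=50.0000, V(2,1)=50.0000, V(2,2)=0.0000
Node (1,0) S=130.4000: V=(p*·50.0000+(1−p*)·50.0000)/1.01=49.5050; Δ=(50.0000−50.0000)/(190.3840−104.3200)=0.0000; B=V−Δ·S=49.5050
Node (1,1) S=237.9800: V=(p*·0.0000+(1−p*)·50.0000)/1.01=33.7534; Δ=(0.0000−50.0000)/(347.4508−190.3840)=-0.3183; B=V−Δ·S=109.5110
Node (0,0) S=163.0000: V=(p*·33.7534+(1−p*)·49.5050)/1.01=44.0526; Δ=(33.7534−49.5050)/(237.9800−130.4000)=-0.1464; B=V−Δ·S=67.9186
The time-0 hedge costs 44.0526, which is the no-arbitrage price.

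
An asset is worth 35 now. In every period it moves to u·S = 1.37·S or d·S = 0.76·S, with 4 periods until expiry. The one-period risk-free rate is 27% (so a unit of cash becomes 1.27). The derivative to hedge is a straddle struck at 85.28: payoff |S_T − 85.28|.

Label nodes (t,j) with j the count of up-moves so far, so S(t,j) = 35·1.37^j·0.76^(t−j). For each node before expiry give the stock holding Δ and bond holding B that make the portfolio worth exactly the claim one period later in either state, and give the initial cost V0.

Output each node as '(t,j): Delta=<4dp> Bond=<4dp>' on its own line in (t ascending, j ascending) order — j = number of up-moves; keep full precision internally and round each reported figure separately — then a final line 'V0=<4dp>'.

(0,0): Delta=0.0160 Bond=11.5008
(1,0): Delta=-1.0000 Bond=41.6328
(1,1): Delta=0.1266 Bond=9.3067
(2,0): Delta=-1.0000 Bond=52.8737
(2,1): Delta=-1.0000 Bond=52.8737
(2,2): Delta=0.2491 Bond=3.7696
(3,0): Delta=-1.0000 Bond=67.1496
(3,1): Delta=-1.0000 Bond=67.1496
(3,2): Delta=-1.0000 Bond=67.1496
(3,3): Delta=0.3850 Bond=-7.4404
V0=12.0624

Since d<R<u, set p* = (R−d)/(u−d) = 0.8361; price each node as the discounted p*-expectation of its children.
Terminal values V(4,·): V(4,0)=73.6032, V(4,1)=64.2311, V(4,2)=47.3366, V(4,3)=16.8820, V(4,4)=38.0164
(3,0): S=15.3642. Δ = (V_up−V_dn)/(S_up−S_dn) = (64.2311−73.6032)/(21.0489−11.6768) = -1.0000. V = [p*·64.2311 + (1−p*)·73.6032]/1.27 = 51.7854. B = V − Δ·S = 67.1496.
(3,1): S=27.6959. Δ = (V_up−V_dn)/(S_up−S_dn) = (47.3366−64.2311)/(37.9434−21.0489) = -1.0000. V = [p*·47.3366 + (1−p*)·64.2311]/1.27 = 39.4537. B = V − Δ·S = 67.1496.
(3,2): S=49.9255. Δ = (V_up−V_dn)/(S_up−S_dn) = (16.8820−47.3366)/(68.3980−37.9434) = -1.0000. V = [p*·16.8820 + (1−p*)·47.3366]/1.27 = 17.2241. B = V − Δ·S = 67.1496.
(3,3): S=89.9974. Δ = (V_up−V_dn)/(S_up−S_dn) = (38.0164−16.8820)/(123.2964−68.3980) = 0.3850. V = [p*·38.0164 + (1−p*)·16.8820]/1.27 = 27.2061. B = V − Δ·S = -7.4404.
(2,0): S=20.2160. Δ = (V_up−V_dn)/(S_up−S_dn) = (39.4537−51.7854)/(27.6959−15.3642) = -1.0000. V = [p*·39.4537 + (1−p*)·51.7854]/1.27 = 32.6577. B = V − Δ·S = 52.8737.
(2,1): S=36.4420. Δ = (V_up−V_dn)/(S_up−S_dn) = (17.2241−39.4537)/(49.9255−27.6959) = -1.0000. V = [p*·17.2241 + (1−p*)·39.4537]/1.27 = 16.4317. B = V − Δ·S = 52.8737.
(2,2): S=65.6915. Δ = (V_up−V_dn)/(S_up−S_dn) = (27.2061−17.2241)/(89.9974−49.9255) = 0.2491. V = [p*·27.2061 + (1−p*)·17.2241]/1.27 = 20.1336. B = V − Δ·S = 3.7696.
(1,0): S=26.6000. Δ = (V_up−V_dn)/(S_up−S_dn) = (16.4317−32.6577)/(36.4420−20.2160) = -1.0000. V = [p*·16.4317 + (1−p*)·32.6577]/1.27 = 15.0328. B = V − Δ·S = 41.6328.
(1,1): S=47.9500. Δ = (V_up−V_dn)/(S_up−S_dn) = (20.1336−16.4317)/(65.6915−36.4420) = 0.1266. V = [p*·20.1336 + (1−p*)·16.4317]/1.27 = 15.3754. B = V − Δ·S = 9.3067.
(0,0): S=35.0000. Δ = (V_up−V_dn)/(S_up−S_dn) = (15.3754−15.0328)/(47.9500−26.6000) = 0.0160. V = [p*·15.3754 + (1−p*)·15.0328]/1.27 = 12.0624. B = V − Δ·S = 11.5008.
Each (Δ,B) replicates both successor values, so the strategy is self-financing and V0 is arbitrage-free.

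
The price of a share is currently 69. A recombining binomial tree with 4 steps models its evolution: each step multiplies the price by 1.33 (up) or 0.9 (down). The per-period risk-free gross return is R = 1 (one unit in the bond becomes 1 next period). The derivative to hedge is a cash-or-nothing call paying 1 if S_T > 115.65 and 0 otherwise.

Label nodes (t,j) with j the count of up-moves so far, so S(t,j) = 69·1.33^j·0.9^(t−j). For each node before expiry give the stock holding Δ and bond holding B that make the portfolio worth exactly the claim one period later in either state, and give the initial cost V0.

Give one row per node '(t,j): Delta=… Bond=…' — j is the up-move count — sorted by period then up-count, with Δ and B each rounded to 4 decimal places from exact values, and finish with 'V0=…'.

(0,0): Delta=0.0042 Bond=-0.2480
(1,0): Delta=0.0020 Bond=-0.1132
(1,1): Delta=0.0090 Bond=-0.6930
(2,0): Delta=0.0000 Bond=0.0000
(2,1): Delta=0.0065 Bond=-0.4867
(2,2): Delta=0.0146 Bond=-1.3737
(3,0): Delta=0.0000 Bond=0.0000
(3,1): Delta=0.0000 Bond=0.0000
(3,2): Delta=0.0212 Bond=-2.0930
(3,3): Delta=0.0000 Bond=1.0000
V0=0.0415

Under the risk-neutral measure, an up-move has probability p* = (R−d)/(u−d) = 0.2326 and values discount at R = 1.
Terminal values V(4,·): V(4,0)=0.0000, V(4,1)=0.0000, V(4,2)=0.0000, V(4,3)=1.0000, V(4,4)=1.0000
  t=3,j=0: stock 50.3010 → up 66.9003 (V=0.0000), down 45.2709 (V=0.0000). Price 0.0000; hedge Δ=0.0000, bond B=0.0000.
  t=3,j=1: stock 74.3337 → up 98.8638 (V=0.0000), down 66.9003 (V=0.0000). Price 0.0000; hedge Δ=0.0000, bond B=0.0000.
  t=3,j=2: stock 109.8487 → up 146.0988 (V=1.0000), down 98.8638 (V=0.0000). Price 0.2326; hedge Δ=0.0212, bond B=-2.0930.
  t=3,j=3: stock 162.3320 → up 215.9015 (V=1.0000), down 146.0988 (V=1.0000). Price 1.0000; hedge Δ=0.0000, bond B=1.0000.
  t=2,j=0: stock 55.8900 → up 74.3337 (V=0.0000), down 50.3010 (V=0.0000). Price 0.0000; hedge Δ=0.0000, bond B=0.0000.
  t=2,j=1: stock 82.5930 → up 109.8487 (V=0.2326), down 74.3337 (V=0.0000). Price 0.0541; hedge Δ=0.0065, bond B=-0.4867.
  t=2,j=2: stock 122.0541 → up 162.3320 (V=1.0000), down 109.8487 (V=0.2326). Price 0.4110; hedge Δ=0.0146, bond B=-1.3737.
  t=1,j=0: stock 62.1000 → up 82.5930 (V=0.0541), down 55.8900 (V=0.0000). Price 0.0126; hedge Δ=0.0020, bond B=-0.1132.
  t=1,j=1: stock 91.7700 → up 122.0541 (V=0.4110), down 82.5930 (V=0.0541). Price 0.1371; hedge Δ=0.0090, bond B=-0.6930.
  t=0,j=0: stock 69.0000 → up 91.7700 (V=0.1371), down 62.1000 (V=0.0126). Price 0.0415; hedge Δ=0.0042, bond B=-0.2480.
Check: Δ(0,0)·S0 + B(0,0) = 0.0415 = V0.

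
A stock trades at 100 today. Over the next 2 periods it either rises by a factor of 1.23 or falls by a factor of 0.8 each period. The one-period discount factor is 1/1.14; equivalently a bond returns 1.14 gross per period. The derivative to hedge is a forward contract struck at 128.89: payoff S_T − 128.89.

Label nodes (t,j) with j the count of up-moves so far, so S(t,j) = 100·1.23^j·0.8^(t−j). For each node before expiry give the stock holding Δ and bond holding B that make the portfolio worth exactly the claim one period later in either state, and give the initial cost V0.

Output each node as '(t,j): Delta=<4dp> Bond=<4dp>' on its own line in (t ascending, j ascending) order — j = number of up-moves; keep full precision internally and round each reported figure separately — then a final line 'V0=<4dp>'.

Since d<R<u, set p* = (R−d)/(u−d) = 0.7907; price each node as the discounted p*-expectation of its children.
Terminal values V(2,·): V(2,0)=-64.8900, V(2,1)=-30.4900, V(2,2)=22.4000
  t=1,j=0: stock 80.0000 → up 98.4000 (V=-30.4900), down 64.0000 (V=-64.8900). Price -33.0614; hedge Δ=1.0000, bond B=-113.0614.
  t=1,j=1: stock 123.0000 → up 151.2900 (V=22.4000), down 98.4000 (V=-30.4900). Price 9.9386; hedge Δ=1.0000, bond B=-113.0614.
  t=0,j=0: stock 100.0000 → up 123.0000 (V=9.9386), down 80.0000 (V=-33.0614). Price 0.8233; hedge Δ=1.0000, bond B=-99.1767.
Root portfolio cost Δ·100+B reproduces V0=0.8233.

(0,0): Delta=1.0000 Bond=-99.1767
(1,0): Delta=1.0000 Bond=-113.0614
(1,1): Delta=1.0000 Bond=-113.0614
V0=0.8233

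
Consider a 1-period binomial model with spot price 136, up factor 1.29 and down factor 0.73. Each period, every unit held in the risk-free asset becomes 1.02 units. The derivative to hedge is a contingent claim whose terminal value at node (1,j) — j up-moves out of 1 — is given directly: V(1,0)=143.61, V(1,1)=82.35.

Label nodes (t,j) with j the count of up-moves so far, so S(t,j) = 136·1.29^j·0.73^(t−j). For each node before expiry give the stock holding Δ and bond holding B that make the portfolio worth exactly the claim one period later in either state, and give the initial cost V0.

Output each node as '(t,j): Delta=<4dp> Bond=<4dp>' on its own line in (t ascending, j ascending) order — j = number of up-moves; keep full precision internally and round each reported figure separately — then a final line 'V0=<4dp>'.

Risk-neutral probability p* = (R−d)/(u−d) = (1.02−0.73)/(1.29−0.73) = 0.5179.
Terminal values V(1,·): V(1,0)=143.6100, V(1,1)=82.3500
  t=0,j=0: stock 136.0000 → up 175.4400 (V=82.3500), down 99.2800 (V=143.6100). Price 109.6922; hedge Δ=-0.8044, bond B=219.0851.
Check: Δ(0,0)·S0 + B(0,0) = 109.6922 = V0.

(0,0): Delta=-0.8044 Bond=219.0851
V0=109.6922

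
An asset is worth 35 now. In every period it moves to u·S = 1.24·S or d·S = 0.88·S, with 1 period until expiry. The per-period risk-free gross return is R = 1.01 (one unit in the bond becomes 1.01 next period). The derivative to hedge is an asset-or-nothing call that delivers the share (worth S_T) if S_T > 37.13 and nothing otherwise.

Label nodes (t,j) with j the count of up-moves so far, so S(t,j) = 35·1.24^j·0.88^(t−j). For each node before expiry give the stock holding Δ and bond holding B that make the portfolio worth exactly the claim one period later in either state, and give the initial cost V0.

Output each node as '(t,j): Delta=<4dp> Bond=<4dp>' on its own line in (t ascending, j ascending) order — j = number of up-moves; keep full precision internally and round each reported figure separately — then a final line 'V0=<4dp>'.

(0,0): Delta=3.4444 Bond=-105.0385
V0=15.5171

The replicating-portfolio and risk-neutral prices coincide; use p* = (1.01−0.88)/(1.24−0.88) = 0.3611 for the latter.
Terminal payoffs: V(1,0)=0.0000, V(1,1)=43.4000
(0,0): S=35.0000. Δ = (V_up−V_dn)/(S_up−S_dn) = (43.4000−0.0000)/(43.4000−30.8000) = 3.4444. V = [p*·43.4000 + (1−p*)·0.0000]/1.01 = 15.5171. B = V − Δ·S = -105.0385.
The time-0 hedge costs 15.5171, which is the no-arbitrage price.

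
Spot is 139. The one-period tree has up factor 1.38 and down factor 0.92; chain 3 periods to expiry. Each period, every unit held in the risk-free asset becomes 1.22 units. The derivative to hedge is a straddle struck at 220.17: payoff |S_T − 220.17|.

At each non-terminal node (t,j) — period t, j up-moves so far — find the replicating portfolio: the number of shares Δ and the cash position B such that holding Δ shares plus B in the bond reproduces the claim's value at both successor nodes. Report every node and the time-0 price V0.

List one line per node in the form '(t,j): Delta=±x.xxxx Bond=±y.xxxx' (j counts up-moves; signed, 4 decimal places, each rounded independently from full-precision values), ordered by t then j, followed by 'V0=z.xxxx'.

(0,0): Delta=0.3112 Bond=-5.2433
(1,0): Delta=-0.5753 Bond=106.9730
(1,1): Delta=0.6264 Bond=-66.8608
(2,0): Delta=-1.0000 Bond=180.4672
(2,1): Delta=-0.4244 Bond=103.8617
(2,2): Delta=1.0000 Bond=-180.4672
V0=38.0114

The replicating-portfolio and risk-neutral prices coincide; use p* = (1.22−0.92)/(1.38−0.92) = 0.6522 for the latter.
Terminal payoffs: V(3,0)=111.9324, V(3,1)=57.8136, V(3,2)=23.3647, V(3,3)=145.1320
(2,0): S=117.6496. Δ = (V_up−V_dn)/(S_up−S_dn) = (57.8136−111.9324)/(162.3564−108.2376) = -1.0000. V = [p*·57.8136 + (1−p*)·111.9324]/1.22 = 62.8176. B = V − Δ·S = 180.4672.
(2,1): S=176.4744. Δ = (V_up−V_dn)/(S_up−S_dn) = (23.3647−57.8136)/(243.5347−162.3564) = -0.4244. V = [p*·23.3647 + (1−p*)·57.8136]/1.22 = 28.9729. B = V − Δ·S = 103.8617.
(2,2): S=264.7116. Δ = (V_up−V_dn)/(S_up−S_dn) = (145.1320−23.3647)/(365.3020−243.5347) = 1.0000. V = [p*·145.1320 + (1−p*)·23.3647]/1.22 = 84.2444. B = V − Δ·S = -180.4672.
(1,0): S=127.8800. Δ = (V_up−V_dn)/(S_up−S_dn) = (28.9729−62.8176)/(176.4744−117.6496) = -0.5753. V = [p*·28.9729 + (1−p*)·62.8176]/1.22 = 33.3975. B = V − Δ·S = 106.9730.
(1,1): S=191.8200. Δ = (V_up−V_dn)/(S_up−S_dn) = (84.2444−28.9729)/(264.7116−176.4744) = 0.6264. V = [p*·84.2444 + (1−p*)·28.9729]/1.22 = 53.2947. B = V − Δ·S = -66.8608.
(0,0): S=139.0000. Δ = (V_up−V_dn)/(S_up−S_dn) = (53.2947−33.3975)/(191.8200−127.8800) = 0.3112. V = [p*·53.2947 + (1−p*)·33.3975]/1.22 = 38.0114. B = V − Δ·S = -5.2433.
Self-financing check: at every node Δ·S+B equals the discounted successor values.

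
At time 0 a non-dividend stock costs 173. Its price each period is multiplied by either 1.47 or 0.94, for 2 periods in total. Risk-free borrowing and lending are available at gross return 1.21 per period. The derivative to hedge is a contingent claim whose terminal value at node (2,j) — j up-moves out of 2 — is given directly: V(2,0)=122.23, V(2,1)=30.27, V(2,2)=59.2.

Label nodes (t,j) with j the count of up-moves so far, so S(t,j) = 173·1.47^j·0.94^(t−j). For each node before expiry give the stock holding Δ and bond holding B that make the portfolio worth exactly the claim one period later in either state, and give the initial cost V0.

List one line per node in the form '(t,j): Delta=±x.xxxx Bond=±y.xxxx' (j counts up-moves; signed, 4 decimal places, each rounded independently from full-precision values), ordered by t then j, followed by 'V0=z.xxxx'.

Since d<R<u, set p* = (R−d)/(u−d) = 0.5094; price each node as the discounted p*-expectation of its children.
Terminal values V(2,·): V(2,0)=122.2300, V(2,1)=30.2700, V(2,2)=59.2000
(1,0): S=162.6200. Δ = (V_up−V_dn)/(S_up−S_dn) = (30.2700−122.2300)/(239.0514−152.8628) = -1.0670. V = [p*·30.2700 + (1−p*)·122.2300]/1.21 = 62.2995. B = V − Δ·S = 235.8090.
(1,1): S=254.3100. Δ = (V_up−V_dn)/(S_up−S_dn) = (59.2000−30.2700)/(373.8357−239.0514) = 0.2146. V = [p*·59.2000 + (1−p*)·30.2700]/1.21 = 37.1966. B = V − Δ·S = -17.3883.
(0,0): S=173.0000. Δ = (V_up−V_dn)/(S_up−S_dn) = (37.1966−62.2995)/(254.3100−162.6200) = -0.2738. V = [p*·37.1966 + (1−p*)·62.2995]/1.21 = 40.9184. B = V − Δ·S = 88.2824.
Each (Δ,B) replicates both successor values, so the strategy is self-financing and V0 is arbitrage-free.

(0,0): Delta=-0.2738 Bond=88.2824
(1,0): Delta=-1.0670 Bond=235.8090
(1,1): Delta=0.2146 Bond=-17.3883
V0=40.9184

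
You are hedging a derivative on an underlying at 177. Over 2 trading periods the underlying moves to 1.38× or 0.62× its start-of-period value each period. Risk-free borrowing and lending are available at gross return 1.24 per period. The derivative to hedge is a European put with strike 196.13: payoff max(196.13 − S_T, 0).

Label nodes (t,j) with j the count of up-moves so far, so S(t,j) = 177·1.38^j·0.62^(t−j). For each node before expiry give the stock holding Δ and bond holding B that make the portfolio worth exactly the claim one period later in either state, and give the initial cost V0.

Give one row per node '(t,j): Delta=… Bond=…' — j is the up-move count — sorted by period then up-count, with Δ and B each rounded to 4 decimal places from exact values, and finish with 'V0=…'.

(0,0): Delta=-0.3107 Bond=66.5497
(1,0): Delta=-1.0000 Bond=158.1694
(1,1): Delta=-0.2407 Bond=65.4399
V0=11.5622

Under the risk-neutral measure, an up-move has probability p* = (R−d)/(u−d) = 0.8158 and values discount at R = 1.24.
Payoff layer (t=2): V(2,0)=128.0912, V(2,1)=44.6888, V(2,2)=0.0000
Node (1,0) S=109.7400: V=(p*·44.6888+(1−p*)·128.0912)/1.24=48.4294; Δ=(44.6888−128.0912)/(151.4412−68.0388)=-1.0000; B=V−Δ·S=158.1694
Node (1,1) S=244.2600: V=(p*·0.0000+(1−p*)·44.6888)/1.24=6.6388; Δ=(0.0000−44.6888)/(337.0788−151.4412)=-0.2407; B=V−Δ·S=65.4399
Node (0,0) S=177.0000: V=(p*·6.6388+(1−p*)·48.4294)/1.24=11.5622; Δ=(6.6388−48.4294)/(244.2600−109.7400)=-0.3107; B=V−Δ·S=66.5497
Check: Δ(0,0)·S0 + B(0,0) = 11.5622 = V0.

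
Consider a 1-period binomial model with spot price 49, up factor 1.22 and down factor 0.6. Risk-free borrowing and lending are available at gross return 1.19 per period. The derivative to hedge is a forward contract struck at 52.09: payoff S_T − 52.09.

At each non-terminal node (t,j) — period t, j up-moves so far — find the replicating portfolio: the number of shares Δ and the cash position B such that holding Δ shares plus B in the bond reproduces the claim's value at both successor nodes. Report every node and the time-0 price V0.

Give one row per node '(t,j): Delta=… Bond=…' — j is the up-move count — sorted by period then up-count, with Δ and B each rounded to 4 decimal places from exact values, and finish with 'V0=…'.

Risk-neutral probability p* = (R−d)/(u−d) = (1.19−0.6)/(1.22−0.6) = 0.9516.
Terminal payoffs: V(1,0)=-22.6900, V(1,1)=7.6900
Node (0,0) S=49.0000: V=(p*·7.6900+(1−p*)·-22.6900)/1.19=5.2269; Δ=(7.6900−-22.6900)/(59.7800−29.4000)=1.0000; B=V−Δ·S=-43.7731
Each (Δ,B) replicates both successor values, so the strategy is self-financing and V0 is arbitrage-free.

(0,0): Delta=1.0000 Bond=-43.7731
V0=5.2269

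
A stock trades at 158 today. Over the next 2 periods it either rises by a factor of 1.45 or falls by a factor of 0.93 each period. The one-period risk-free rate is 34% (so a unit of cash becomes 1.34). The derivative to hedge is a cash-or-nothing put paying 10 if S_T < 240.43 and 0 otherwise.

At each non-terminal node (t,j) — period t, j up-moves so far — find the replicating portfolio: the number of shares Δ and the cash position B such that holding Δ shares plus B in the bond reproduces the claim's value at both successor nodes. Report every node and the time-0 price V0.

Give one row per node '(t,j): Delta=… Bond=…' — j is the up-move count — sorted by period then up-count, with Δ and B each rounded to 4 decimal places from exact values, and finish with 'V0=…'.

No-arbitrage ⇒ martingale measure with p* = (R−d)/(u−d) = 0.7885.
At expiry t=2: V(2,0)=10.0000, V(2,1)=10.0000, V(2,2)=0.0000
Node (1,0) S=146.9400: V=(p*·10.0000+(1−p*)·10.0000)/1.34=7.4627; Δ=(10.0000−10.0000)/(213.0630−136.6542)=0.0000; B=V−Δ·S=7.4627
Node (1,1) S=229.1000: V=(p*·0.0000+(1−p*)·10.0000)/1.34=1.5786; Δ=(0.0000−10.0000)/(332.1950−213.0630)=-0.0839; B=V−Δ·S=20.8094
Node (0,0) S=158.0000: V=(p*·1.5786+(1−p*)·7.4627)/1.34=2.1070; Δ=(1.5786−7.4627)/(229.1000−146.9400)=-0.0716; B=V−Δ·S=13.4224
Check: Δ(0,0)·S0 + B(0,0) = 2.1070 = V0.

(0,0): Delta=-0.0716 Bond=13.4224
(1,0): Delta=0.0000 Bond=7.4627
(1,1): Delta=-0.0839 Bond=20.8094
V0=2.1070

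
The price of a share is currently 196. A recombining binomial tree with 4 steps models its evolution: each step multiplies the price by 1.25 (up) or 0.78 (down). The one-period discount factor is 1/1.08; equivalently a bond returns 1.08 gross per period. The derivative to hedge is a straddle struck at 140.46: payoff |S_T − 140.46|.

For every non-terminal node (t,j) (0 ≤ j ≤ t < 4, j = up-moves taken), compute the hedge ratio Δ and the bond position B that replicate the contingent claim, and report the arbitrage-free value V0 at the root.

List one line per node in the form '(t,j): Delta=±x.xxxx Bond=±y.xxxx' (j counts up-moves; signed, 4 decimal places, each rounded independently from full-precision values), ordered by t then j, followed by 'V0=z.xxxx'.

(0,0): Delta=0.8599 Bond=-69.7731
(1,0): Delta=0.5969 Bond=-35.1532
(1,1): Delta=0.9529 Bond=-98.1359
(2,0): Delta=-0.0327 Bond=37.1189
(2,1): Delta=0.8196 Bond=-80.5132
(2,2): Delta=1.0000 Bond=-120.4218
(3,0): Delta=-1.0000 Bond=130.0556
(3,1): Delta=0.3093 Bond=-10.8930
(3,2): Delta=1.0000 Bond=-130.0556
(3,3): Delta=1.0000 Bond=-130.0556
V0=98.7637

Since d<R<u, set p* = (R−d)/(u−d) = 0.6383; price each node as the discounted p*-expectation of its children.
Terminal payoffs: V(4,0)=67.9105, V(4,1)=24.1948, V(4,2)=45.8625, V(4,3)=158.1337, V(4,4)=338.0556
(3,0): S=93.0122. Δ = (V_up−V_dn)/(S_up−S_dn) = (24.1948−67.9105)/(116.2652−72.5495) = -1.0000. V = [p*·24.1948 + (1−p*)·67.9105]/1.08 = 37.0434. B = V − Δ·S = 130.0556.
(3,1): S=149.0580. Δ = (V_up−V_dn)/(S_up−S_dn) = (45.8625−24.1948)/(186.3225−116.2652) = 0.3093. V = [p*·45.8625 + (1−p*)·24.1948]/1.08 = 35.2085. B = V − Δ·S = -10.8930.
(3,2): S=238.8750. Δ = (V_up−V_dn)/(S_up−S_dn) = (158.1337−45.8625)/(298.5938−186.3225) = 1.0000. V = [p*·158.1337 + (1−p*)·45.8625]/1.08 = 108.8194. B = V − Δ·S = -130.0556.
(3,3): S=382.8125. Δ = (V_up−V_dn)/(S_up−S_dn) = (338.0556−158.1337)/(478.5156−298.5938) = 1.0000. V = [p*·338.0556 + (1−p*)·158.1337]/1.08 = 252.7569. B = V − Δ·S = -130.0556.
(2,0): S=119.2464. Δ = (V_up−V_dn)/(S_up−S_dn) = (35.2085−37.0434)/(149.0580−93.0122) = -0.0327. V = [p*·35.2085 + (1−p*)·37.0434]/1.08 = 33.2150. B = V − Δ·S = 37.1189.
(2,1): S=191.1000. Δ = (V_up−V_dn)/(S_up−S_dn) = (108.8194−35.2085)/(238.8750−149.0580) = 0.8196. V = [p*·108.8194 + (1−p*)·35.2085]/1.08 = 76.1058. B = V − Δ·S = -80.5132.
(2,2): S=306.2500. Δ = (V_up−V_dn)/(S_up−S_dn) = (252.7569−108.8194)/(382.8125−238.8750) = 1.0000. V = [p*·252.7569 + (1−p*)·108.8194]/1.08 = 185.8282. B = V − Δ·S = -120.4218.
(1,0): S=152.8800. Δ = (V_up−V_dn)/(S_up−S_dn) = (76.1058−33.2150)/(191.1000−119.2464) = 0.5969. V = [p*·76.1058 + (1−p*)·33.2150]/1.08 = 56.1038. B = V − Δ·S = -35.1532.
(1,1): S=245.0000. Δ = (V_up−V_dn)/(S_up−S_dn) = (185.8282−76.1058)/(306.2500−191.1000) = 0.9529. V = [p*·185.8282 + (1−p*)·76.1058]/1.08 = 135.3161. B = V − Δ·S = -98.1359.
(0,0): S=196.0000. Δ = (V_up−V_dn)/(S_up−S_dn) = (135.3161−56.1038)/(245.0000−152.8800) = 0.8599. V = [p*·135.3161 + (1−p*)·56.1038]/1.08 = 98.7637. B = V − Δ·S = -69.7731.
Root portfolio cost Δ·196+B reproduces V0=98.7637.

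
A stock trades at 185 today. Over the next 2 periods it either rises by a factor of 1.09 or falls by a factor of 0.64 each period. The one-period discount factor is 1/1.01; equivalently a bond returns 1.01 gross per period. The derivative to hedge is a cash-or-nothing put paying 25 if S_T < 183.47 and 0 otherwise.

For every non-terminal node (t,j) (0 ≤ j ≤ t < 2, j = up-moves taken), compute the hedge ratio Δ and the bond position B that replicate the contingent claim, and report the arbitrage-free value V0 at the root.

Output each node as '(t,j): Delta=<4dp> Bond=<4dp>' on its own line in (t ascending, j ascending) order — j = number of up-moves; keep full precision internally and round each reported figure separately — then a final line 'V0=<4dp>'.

Since d<R<u, set p* = (R−d)/(u−d) = 0.8222; price each node as the discounted p*-expectation of its children.
Terminal values V(2,·): V(2,0)=25.0000, V(2,1)=25.0000, V(2,2)=0.0000
(1,0): S=118.4000. Δ = (V_up−V_dn)/(S_up−S_dn) = (25.0000−25.0000)/(129.0560−75.7760) = 0.0000. V = [p*·25.0000 + (1−p*)·25.0000]/1.01 = 24.7525. B = V − Δ·S = 24.7525.
(1,1): S=201.6500. Δ = (V_up−V_dn)/(S_up−S_dn) = (0.0000−25.0000)/(219.7985−129.0560) = -0.2755. V = [p*·0.0000 + (1−p*)·25.0000]/1.01 = 4.4004. B = V − Δ·S = 59.9560.
(0,0): S=185.0000. Δ = (V_up−V_dn)/(S_up−S_dn) = (4.4004−24.7525)/(201.6500−118.4000) = -0.2445. V = [p*·4.4004 + (1−p*)·24.7525]/1.01 = 7.9392. B = V − Δ·S = 53.1659.
The time-0 hedge costs 7.9392, which is the no-arbitrage price.

(0,0): Delta=-0.2445 Bond=53.1659
(1,0): Delta=0.0000 Bond=24.7525
(1,1): Delta=-0.2755 Bond=59.9560
V0=7.9392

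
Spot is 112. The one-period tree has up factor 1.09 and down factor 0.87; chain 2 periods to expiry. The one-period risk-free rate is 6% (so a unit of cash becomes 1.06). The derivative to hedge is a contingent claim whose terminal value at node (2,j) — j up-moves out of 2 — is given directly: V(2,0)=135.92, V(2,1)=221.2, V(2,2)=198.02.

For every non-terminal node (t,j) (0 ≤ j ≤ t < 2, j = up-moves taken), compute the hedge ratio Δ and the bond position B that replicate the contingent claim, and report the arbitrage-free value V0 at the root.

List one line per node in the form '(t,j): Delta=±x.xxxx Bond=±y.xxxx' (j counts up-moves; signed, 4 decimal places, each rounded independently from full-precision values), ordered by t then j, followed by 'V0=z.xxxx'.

(0,0): Delta=-0.3212 Bond=216.0462
(1,0): Delta=3.9782 Bond=-189.9280
(1,1): Delta=-0.8631 Bond=295.1569
V0=180.0685

The replicating-portfolio and risk-neutral prices coincide; use p* = (1.06−0.87)/(1.09−0.87) = 0.8636 for the latter.
Payoff layer (t=2): V(2,0)=135.9200, V(2,1)=221.2000, V(2,2)=198.0200
(1,0): S=97.4400. Δ = (V_up−V_dn)/(S_up−S_dn) = (221.2000−135.9200)/(106.2096−84.7728) = 3.9782. V = [p*·221.2000 + (1−p*)·135.9200]/1.06 = 197.7084. B = V − Δ·S = -189.9280.
(1,1): S=122.0800. Δ = (V_up−V_dn)/(S_up−S_dn) = (198.0200−221.2000)/(133.0672−106.2096) = -0.8631. V = [p*·198.0200 + (1−p*)·221.2000]/1.06 = 189.7933. B = V − Δ·S = 295.1569.
(0,0): S=112.0000. Δ = (V_up−V_dn)/(S_up−S_dn) = (189.7933−197.7084)/(122.0800−97.4400) = -0.3212. V = [p*·189.7933 + (1−p*)·197.7084]/1.06 = 180.0685. B = V − Δ·S = 216.0462.
Check: Δ(0,0)·S0 + B(0,0) = 180.0685 = V0.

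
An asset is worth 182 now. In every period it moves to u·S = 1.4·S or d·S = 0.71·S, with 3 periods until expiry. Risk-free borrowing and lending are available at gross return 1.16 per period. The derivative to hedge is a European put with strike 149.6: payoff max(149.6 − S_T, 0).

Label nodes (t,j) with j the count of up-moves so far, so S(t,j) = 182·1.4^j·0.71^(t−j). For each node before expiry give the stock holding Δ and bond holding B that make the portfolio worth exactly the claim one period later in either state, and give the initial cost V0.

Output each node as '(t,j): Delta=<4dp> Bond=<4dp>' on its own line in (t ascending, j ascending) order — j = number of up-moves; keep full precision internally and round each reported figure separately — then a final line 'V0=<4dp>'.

(0,0): Delta=-0.1021 Bond=24.0714
(1,0): Delta=-0.3463 Bond=59.4743
(1,1): Delta=-0.0361 Bond=11.0954
(2,0): Delta=-1.0000 Bond=128.9655
(2,1): Delta=-0.1695 Bond=37.0033
(2,2): Delta=0.0000 Bond=0.0000
V0=5.4852

No-arbitrage ⇒ martingale measure with p* = (R−d)/(u−d) = 0.6522.
At expiry t=3: V(3,0)=84.4602, V(3,1)=21.1553, V(3,2)=0.0000, V(3,3)=0.0000
  t=2,j=0: stock 91.7462 → up 128.4447 (V=21.1553), down 65.1398 (V=84.4602). Price 37.2193; hedge Δ=-1.0000, bond B=128.9655.
  t=2,j=1: stock 180.9080 → up 253.2712 (V=0.0000), down 128.4447 (V=21.1553). Price 6.3434; hedge Δ=-0.1695, bond B=37.0033.
  t=2,j=2: stock 356.7200 → up 499.4080 (V=0.0000), down 253.2712 (V=0.0000). Price 0.0000; hedge Δ=0.0000, bond B=0.0000.
  t=1,j=0: stock 129.2200 → up 180.9080 (V=6.3434), down 91.7462 (V=37.2193). Price 14.7266; hedge Δ=-0.3463, bond B=59.4743.
  t=1,j=1: stock 254.8000 → up 356.7200 (V=0.0000), down 180.9080 (V=6.3434). Price 1.9021; hedge Δ=-0.0361, bond B=11.0954.
  t=0,j=0: stock 182.0000 → up 254.8000 (V=1.9021), down 129.2200 (V=14.7266). Price 5.4852; hedge Δ=-0.1021, bond B=24.0714.
Check: Δ(0,0)·S0 + B(0,0) = 5.4852 = V0.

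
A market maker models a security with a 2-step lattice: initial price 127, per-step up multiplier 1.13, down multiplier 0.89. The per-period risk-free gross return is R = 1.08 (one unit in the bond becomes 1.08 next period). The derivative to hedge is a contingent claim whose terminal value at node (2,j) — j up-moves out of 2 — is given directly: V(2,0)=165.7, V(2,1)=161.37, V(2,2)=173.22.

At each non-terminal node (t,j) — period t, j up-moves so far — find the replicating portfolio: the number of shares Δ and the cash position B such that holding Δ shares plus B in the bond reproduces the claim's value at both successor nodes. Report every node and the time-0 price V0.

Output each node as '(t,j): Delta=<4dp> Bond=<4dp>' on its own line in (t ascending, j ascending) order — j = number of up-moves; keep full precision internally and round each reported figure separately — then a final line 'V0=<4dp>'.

Risk-neutral probability p* = (R−d)/(u−d) = (1.08−0.89)/(1.13−0.89) = 0.7917.
Terminal values V(2,·): V(2,0)=165.7000, V(2,1)=161.3700, V(2,2)=173.2200
(1,0): S=113.0300. Δ = (V_up−V_dn)/(S_up−S_dn) = (161.3700−165.7000)/(127.7239−100.5967) = -0.1596. V = [p*·161.3700 + (1−p*)·165.7000]/1.08 = 150.2519. B = V − Δ·S = 168.2936.
(1,1): S=143.5100. Δ = (V_up−V_dn)/(S_up−S_dn) = (173.2200−161.3700)/(162.1663−127.7239) = 0.3441. V = [p*·173.2200 + (1−p*)·161.3700]/1.08 = 158.1030. B = V − Δ·S = 108.7280.
(0,0): S=127.0000. Δ = (V_up−V_dn)/(S_up−S_dn) = (158.1030−150.2519)/(143.5100−113.0300) = 0.2576. V = [p*·158.1030 + (1−p*)·150.2519]/1.08 = 144.8772. B = V − Δ·S = 112.1644.
Self-financing check: at every node Δ·S+B equals the discounted successor values.

(0,0): Delta=0.2576 Bond=112.1644
(1,0): Delta=-0.1596 Bond=168.2936
(1,1): Delta=0.3441 Bond=108.7280
V0=144.8772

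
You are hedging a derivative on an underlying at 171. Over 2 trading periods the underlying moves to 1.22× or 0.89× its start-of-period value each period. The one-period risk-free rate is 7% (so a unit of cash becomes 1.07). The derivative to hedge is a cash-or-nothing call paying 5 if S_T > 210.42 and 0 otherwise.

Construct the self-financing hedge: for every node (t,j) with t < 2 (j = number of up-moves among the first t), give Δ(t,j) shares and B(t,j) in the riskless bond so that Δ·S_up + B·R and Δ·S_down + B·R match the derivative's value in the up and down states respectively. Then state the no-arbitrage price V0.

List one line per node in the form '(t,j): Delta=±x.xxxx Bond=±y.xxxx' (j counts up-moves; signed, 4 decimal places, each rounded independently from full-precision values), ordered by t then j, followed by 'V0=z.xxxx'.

Under the risk-neutral measure, an up-move has probability p* = (R−d)/(u−d) = 0.5455 and values discount at R = 1.07.
At expiry t=2: V(2,0)=0.0000, V(2,1)=0.0000, V(2,2)=5.0000
  t=1,j=0: stock 152.1900 → up 185.6718 (V=0.0000), down 135.4491 (V=0.0000). Price 0.0000; hedge Δ=0.0000, bond B=0.0000.
  t=1,j=1: stock 208.6200 → up 254.5164 (V=5.0000), down 185.6718 (V=0.0000). Price 2.5489; hedge Δ=0.0726, bond B=-12.6027.
  t=0,j=0: stock 171.0000 → up 208.6200 (V=2.5489), down 152.1900 (V=0.0000). Price 1.2993; hedge Δ=0.0452, bond B=-6.4245.
Each (Δ,B) replicates both successor values, so the strategy is self-financing and V0 is arbitrage-free.

(0,0): Delta=0.0452 Bond=-6.4245
(1,0): Delta=0.0000 Bond=0.0000
(1,1): Delta=0.0726 Bond=-12.6027
V0=1.2993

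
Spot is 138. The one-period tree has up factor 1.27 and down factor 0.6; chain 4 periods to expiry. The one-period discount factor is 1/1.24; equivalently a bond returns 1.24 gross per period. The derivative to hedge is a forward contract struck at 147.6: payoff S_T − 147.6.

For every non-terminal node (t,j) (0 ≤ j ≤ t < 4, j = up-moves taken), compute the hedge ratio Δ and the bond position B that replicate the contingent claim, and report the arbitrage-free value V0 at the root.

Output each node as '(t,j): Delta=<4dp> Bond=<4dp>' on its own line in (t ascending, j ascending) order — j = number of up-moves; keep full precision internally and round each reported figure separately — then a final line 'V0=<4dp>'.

(0,0): Delta=1.0000 Bond=-62.4309
(1,0): Delta=1.0000 Bond=-77.4143
(1,1): Delta=1.0000 Bond=-77.4143
(2,0): Delta=1.0000 Bond=-95.9938
(2,1): Delta=1.0000 Bond=-95.9938
(2,2): Delta=1.0000 Bond=-95.9938
(3,0): Delta=1.0000 Bond=-119.0323
(3,1): Delta=1.0000 Bond=-119.0323
(3,2): Delta=1.0000 Bond=-119.0323
(3,3): Delta=1.0000 Bond=-119.0323
V0=75.5691

Since d<R<u, set p* = (R−d)/(u−d) = 0.9552; price each node as the discounted p*-expectation of its children.
At expiry t=4: V(4,0)=-129.7152, V(4,1)=-109.7438, V(4,2)=-67.4711, V(4,3)=22.0061, V(4,4)=211.3996
  t=3,j=0: stock 29.8080 → up 37.8562 (V=-109.7438), down 17.8848 (V=-129.7152). Price -89.2243; hedge Δ=1.0000, bond B=-119.0323.
  t=3,j=1: stock 63.0936 → up 80.1289 (V=-67.4711), down 37.8562 (V=-109.7438). Price -55.9387; hedge Δ=1.0000, bond B=-119.0323.
  t=3,j=2: stock 133.5481 → up 169.6061 (V=22.0061), down 80.1289 (V=-67.4711). Price 14.5159; hedge Δ=1.0000, bond B=-119.0323.
  t=3,j=3: stock 282.6769 → up 358.9996 (V=211.3996), down 169.6061 (V=22.0061). Price 163.6446; hedge Δ=1.0000, bond B=-119.0323.
  t=2,j=0: stock 49.6800 → up 63.0936 (V=-55.9387), down 29.8080 (V=-89.2243). Price -46.3138; hedge Δ=1.0000, bond B=-95.9938.
  t=2,j=1: stock 105.1560 → up 133.5481 (V=14.5159), down 63.0936 (V=-55.9387). Price 9.1622; hedge Δ=1.0000, bond B=-95.9938.
  t=2,j=2: stock 222.5802 → up 282.6769 (V=163.6446), down 133.5481 (V=14.5159). Price 126.5864; hedge Δ=1.0000, bond B=-95.9938.
  t=1,j=0: stock 82.8000 → up 105.1560 (V=9.1622), down 49.6800 (V=-46.3138). Price 5.3857; hedge Δ=1.0000, bond B=-77.4143.
  t=1,j=1: stock 175.2600 → up 222.5802 (V=126.5864), down 105.1560 (V=9.1622). Price 97.8457; hedge Δ=1.0000, bond B=-77.4143.
  t=0,j=0: stock 138.0000 → up 175.2600 (V=97.8457), down 82.8000 (V=5.3857). Price 75.5691; hedge Δ=1.0000, bond B=-62.4309.
Check: Δ(0,0)·S0 + B(0,0) = 75.5691 = V0.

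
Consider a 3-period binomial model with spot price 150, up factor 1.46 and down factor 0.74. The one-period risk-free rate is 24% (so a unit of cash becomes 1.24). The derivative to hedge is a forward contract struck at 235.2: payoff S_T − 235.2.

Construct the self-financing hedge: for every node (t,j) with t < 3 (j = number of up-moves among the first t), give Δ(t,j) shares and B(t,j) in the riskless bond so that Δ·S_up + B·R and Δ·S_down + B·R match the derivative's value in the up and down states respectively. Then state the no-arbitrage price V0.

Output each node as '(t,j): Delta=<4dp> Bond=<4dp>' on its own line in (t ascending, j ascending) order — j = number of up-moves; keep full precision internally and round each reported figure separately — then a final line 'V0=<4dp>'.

Since d<R<u, set p* = (R−d)/(u−d) = 0.6944; price each node as the discounted p*-expectation of its children.
At expiry t=3: V(3,0)=-174.4164, V(3,1)=-115.2756, V(3,2)=1.4076, V(3,3)=231.6204
  t=2,j=0: stock 82.1400 → up 119.9244 (V=-115.2756), down 60.7836 (V=-174.4164). Price -107.5374; hedge Δ=1.0000, bond B=-189.6774.
  t=2,j=1: stock 162.0600 → up 236.6076 (V=1.4076), down 119.9244 (V=-115.2756). Price -27.6174; hedge Δ=1.0000, bond B=-189.6774.
  t=2,j=2: stock 319.7400 → up 466.8204 (V=231.6204), down 236.6076 (V=1.4076). Price 130.0626; hedge Δ=1.0000, bond B=-189.6774.
  t=1,j=0: stock 111.0000 → up 162.0600 (V=-27.6174), down 82.1400 (V=-107.5374). Price -41.9657; hedge Δ=1.0000, bond B=-152.9657.
  t=1,j=1: stock 219.0000 → up 319.7400 (V=130.0626), down 162.0600 (V=-27.6174). Price 66.0343; hedge Δ=1.0000, bond B=-152.9657.
  t=0,j=0: stock 150.0000 → up 219.0000 (V=66.0343), down 111.0000 (V=-41.9657). Price 26.6406; hedge Δ=1.0000, bond B=-123.3594.
The time-0 hedge costs 26.6406, which is the no-arbitrage price.

(0,0): Delta=1.0000 Bond=-123.3594
(1,0): Delta=1.0000 Bond=-152.9657
(1,1): Delta=1.0000 Bond=-152.9657
(2,0): Delta=1.0000 Bond=-189.6774
(2,1): Delta=1.0000 Bond=-189.6774
(2,2): Delta=1.0000 Bond=-189.6774
V0=26.6406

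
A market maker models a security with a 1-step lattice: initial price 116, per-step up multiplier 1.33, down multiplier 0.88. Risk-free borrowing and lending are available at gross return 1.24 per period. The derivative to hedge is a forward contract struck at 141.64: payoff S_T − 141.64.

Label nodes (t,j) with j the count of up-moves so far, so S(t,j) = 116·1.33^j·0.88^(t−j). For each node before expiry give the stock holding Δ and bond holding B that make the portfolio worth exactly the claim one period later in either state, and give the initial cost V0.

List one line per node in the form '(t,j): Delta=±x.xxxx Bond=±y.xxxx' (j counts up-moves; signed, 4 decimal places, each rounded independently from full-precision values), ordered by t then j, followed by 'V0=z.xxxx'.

Since d<R<u, set p* = (R−d)/(u−d) = 0.8000; price each node as the discounted p*-expectation of its children.
Terminal values V(1,·): V(1,0)=-39.5600, V(1,1)=12.6400
(0,0): S=116.0000. Δ = (V_up−V_dn)/(S_up−S_dn) = (12.6400−-39.5600)/(154.2800−102.0800) = 1.0000. V = [p*·12.6400 + (1−p*)·-39.5600]/1.24 = 1.7742. B = V − Δ·S = -114.2258.
Self-financing check: at every node Δ·S+B equals the discounted successor values.

(0,0): Delta=1.0000 Bond=-114.2258
V0=1.7742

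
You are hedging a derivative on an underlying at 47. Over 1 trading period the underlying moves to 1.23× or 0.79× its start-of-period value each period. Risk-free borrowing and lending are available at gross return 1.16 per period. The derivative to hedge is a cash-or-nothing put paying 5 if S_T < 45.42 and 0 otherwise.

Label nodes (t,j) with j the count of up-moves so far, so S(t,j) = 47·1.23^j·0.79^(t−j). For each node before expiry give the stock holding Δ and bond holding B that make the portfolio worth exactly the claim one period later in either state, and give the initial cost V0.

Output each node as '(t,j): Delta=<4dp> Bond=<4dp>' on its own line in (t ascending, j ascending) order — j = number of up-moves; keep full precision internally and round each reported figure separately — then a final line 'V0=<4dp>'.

Since d<R<u, set p* = (R−d)/(u−d) = 0.8409; price each node as the discounted p*-expectation of its children.
Terminal values V(1,·): V(1,0)=5.0000, V(1,1)=0.0000
Node (0,0) S=47.0000: V=(p*·0.0000+(1−p*)·5.0000)/1.16=0.6857; Δ=(0.0000−5.0000)/(57.8100−37.1300)=-0.2418; B=V−Δ·S=12.0494
Each (Δ,B) replicates both successor values, so the strategy is self-financing and V0 is arbitrage-free.

(0,0): Delta=-0.2418 Bond=12.0494
V0=0.6857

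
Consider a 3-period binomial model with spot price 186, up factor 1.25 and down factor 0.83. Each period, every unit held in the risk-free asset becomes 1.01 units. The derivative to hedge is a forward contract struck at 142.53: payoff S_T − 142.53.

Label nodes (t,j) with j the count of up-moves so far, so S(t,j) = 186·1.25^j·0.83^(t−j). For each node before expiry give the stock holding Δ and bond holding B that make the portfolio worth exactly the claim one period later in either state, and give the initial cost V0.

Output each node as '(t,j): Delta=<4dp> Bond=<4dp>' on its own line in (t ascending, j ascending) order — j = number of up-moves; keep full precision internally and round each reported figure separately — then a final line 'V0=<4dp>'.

(0,0): Delta=1.0000 Bond=-138.3382
(1,0): Delta=1.0000 Bond=-139.7216
(1,1): Delta=1.0000 Bond=-139.7216
(2,0): Delta=1.0000 Bond=-141.1188
(2,1): Delta=1.0000 Bond=-141.1188
(2,2): Delta=1.0000 Bond=-141.1188
V0=47.6618

No-arbitrage ⇒ martingale measure with p* = (R−d)/(u−d) = 0.4286.
Terminal values V(3,·): V(3,0)=-36.1776, V(3,1)=17.6392, V(3,2)=98.6887, V(3,3)=220.7512
  t=2,j=0: stock 128.1354 → up 160.1693 (V=17.6392), down 106.3524 (V=-36.1776). Price -12.9834; hedge Δ=1.0000, bond B=-141.1188.
  t=2,j=1: stock 192.9750 → up 241.2188 (V=98.6887), down 160.1692 (V=17.6392). Price 51.8562; hedge Δ=1.0000, bond B=-141.1188.
  t=2,j=2: stock 290.6250 → up 363.2812 (V=220.7512), down 241.2188 (V=98.6887). Price 149.5062; hedge Δ=1.0000, bond B=-141.1188.
  t=1,j=0: stock 154.3800 → up 192.9750 (V=51.8562), down 128.1354 (V=-12.9834). Price 14.6584; hedge Δ=1.0000, bond B=-139.7216.
  t=1,j=1: stock 232.5000 → up 290.6250 (V=149.5062), down 192.9750 (V=51.8562). Price 92.7784; hedge Δ=1.0000, bond B=-139.7216.
  t=0,j=0: stock 186.0000 → up 232.5000 (V=92.7784), down 154.3800 (V=14.6584). Price 47.6618; hedge Δ=1.0000, bond B=-138.3382.
Self-financing check: at every node Δ·S+B equals the discounted successor values.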